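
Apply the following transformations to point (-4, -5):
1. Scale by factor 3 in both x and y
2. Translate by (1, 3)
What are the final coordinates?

Step 1: Scale (-4, -5) by 3 → (-12, -15)
Step 2: Translate by (1, 3) → (-11, -12)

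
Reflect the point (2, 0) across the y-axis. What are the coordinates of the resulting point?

Reflection across y-axis: (2, 0) → (-2, 0)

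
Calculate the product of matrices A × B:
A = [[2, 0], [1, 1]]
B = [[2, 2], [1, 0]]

Matrix multiplication:
C[0][0] = 2×2 + 0×1 = 4
C[0][1] = 2×2 + 0×0 = 4
C[1][0] = 1×2 + 1×1 = 3
C[1][1] = 1×2 + 1×0 = 2
Result: [[4, 4], [3, 2]]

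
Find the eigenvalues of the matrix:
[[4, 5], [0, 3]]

Characteristic equation: det(A - λI) = 0
λ² - (trace)λ + (det) = 0
trace = 4 + 3 = 7, det = (4)(3) - (5)(0) = 12
λ² - (7)λ + (12) = 0
λ = (7 ± √((7)² - 4·(12))) / 2 = (7 ± √1) / 2
Solving: λ = 3, 4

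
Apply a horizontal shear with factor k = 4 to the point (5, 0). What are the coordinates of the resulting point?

Shear matrix for horizontal shear with factor k = 4:
[[1, 4], [0, 1]]
Result: (5, 0) → (5, 0)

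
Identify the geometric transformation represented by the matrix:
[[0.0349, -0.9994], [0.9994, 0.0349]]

This matrix represents: rotation by 88° counterclockwise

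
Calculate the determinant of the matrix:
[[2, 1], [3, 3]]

For a 2×2 matrix [[a, b], [c, d]], det = ad - bc
det = (2)(3) - (1)(3) = 6 - 3 = 3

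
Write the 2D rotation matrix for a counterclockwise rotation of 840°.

Rotation matrix formula: [[cos θ, -sin θ], [sin θ, cos θ]]
For θ = 840°:
cos(840°) = -1/2
sin(840°) = √3/2
Result: [[-1/2, -√3/2], [√3/2, -1/2]]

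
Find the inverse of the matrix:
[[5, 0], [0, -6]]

For [[a,b],[c,d]], inverse = (1/det)·[[d,-b],[-c,a]]
det = (5)(-6) - (0)(0) = -30 - 0 = -30
Inverse = (1/-30)·[[-6, 0], [0, 5]]
= [[1/5, 0], [0, -1/6]]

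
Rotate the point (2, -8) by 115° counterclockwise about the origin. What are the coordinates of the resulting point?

Rotation matrix for 115°: [[cos 115°, -sin 115°], [sin 115°, cos 115°]] ≈ [[-0.422618, -0.906308], [0.906308, -0.422618]]
[[-0.422618, -0.906308], [0.906308, -0.422618]] × [2, -8]ᵀ ≈ [6.4052, 5.1936]ᵀ
Result: (6.4052, 5.1936)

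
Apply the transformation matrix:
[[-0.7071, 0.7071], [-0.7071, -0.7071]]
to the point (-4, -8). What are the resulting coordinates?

Matrix multiplication:
[[-0.7071, 0.7071], [-0.7071, -0.7071]] × [-4, -8]ᵀ
= [(-0.7071)(-4) + (0.7071)(-8), (-0.7071)(-4) + (-0.7071)(-8)]ᵀ
= [-2.8284, 8.4852]ᵀ
Result: (-2.8284, 8.4852)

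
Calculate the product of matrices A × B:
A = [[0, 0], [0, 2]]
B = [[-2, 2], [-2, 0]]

Matrix multiplication:
C[0][0] = 0×-2 + 0×-2 = 0
C[0][1] = 0×2 + 0×0 = 0
C[1][0] = 0×-2 + 2×-2 = -4
C[1][1] = 0×2 + 2×0 = 0
Result: [[0, 0], [-4, 0]]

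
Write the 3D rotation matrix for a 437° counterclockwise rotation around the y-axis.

Rotation matrix for counterclockwise 437° around y-axis:
cos(437°) = 0.2250, sin(437°) = 0.9744
Result: [[0.2250, 0, 0.9744], [0, 1, 0], [-0.9744, 0, 0.2250]]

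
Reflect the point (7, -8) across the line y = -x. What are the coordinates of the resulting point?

Reflection across line y = -x: (7, -8) → (8, -7)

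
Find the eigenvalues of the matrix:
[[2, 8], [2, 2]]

Characteristic equation: det(A - λI) = 0
λ² - (trace)λ + (det) = 0
trace = 2 + 2 = 4, det = (2)(2) - (8)(2) = -12
λ² - (4)λ + (-12) = 0
λ = (4 ± √((4)² - 4·(-12))) / 2 = (4 ± √64) / 2
Solving: λ = -2, 6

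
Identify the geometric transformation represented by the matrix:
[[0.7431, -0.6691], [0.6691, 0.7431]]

This matrix represents: rotation by 42° counterclockwise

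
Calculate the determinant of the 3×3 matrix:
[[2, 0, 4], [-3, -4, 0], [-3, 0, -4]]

Expansion along first row:
det = 2·det([[-4,0],[0,-4]]) - 0·det([[-3,0],[-3,-4]]) + 4·det([[-3,-4],[-3,0]])
    = 2·(-4·-4 - 0·0) - 0·(-3·-4 - 0·-3) + 4·(-3·0 - -4·-3)
    = 2·16 - 0·12 + 4·-12
    = 32 + 0 + -48 = -16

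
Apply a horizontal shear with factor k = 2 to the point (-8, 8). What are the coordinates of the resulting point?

Shear matrix for horizontal shear with factor k = 2:
[[1, 2], [0, 1]]
Result: (-8, 8) → (8, 8)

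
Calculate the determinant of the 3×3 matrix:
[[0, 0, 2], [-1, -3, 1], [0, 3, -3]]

Expansion along first row:
det = 0·det([[-3,1],[3,-3]]) - 0·det([[-1,1],[0,-3]]) + 2·det([[-1,-3],[0,3]])
    = 0·(-3·-3 - 1·3) - 0·(-1·-3 - 1·0) + 2·(-1·3 - -3·0)
    = 0·6 - 0·3 + 2·-3
    = 0 + 0 + -6 = -6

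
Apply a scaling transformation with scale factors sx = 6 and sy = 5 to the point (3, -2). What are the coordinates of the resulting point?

Scaling matrix:
[[6, 0], [0, 5]]
Result: (3 × 6, -2 × 5) = (18, -10)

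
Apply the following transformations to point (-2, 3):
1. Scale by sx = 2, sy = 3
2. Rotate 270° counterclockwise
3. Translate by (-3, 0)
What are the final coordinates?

Step 1: Scale → (-4, 9)
Step 2: Rotate 270° → (9, 4)
Step 3: Translate → (6, 4)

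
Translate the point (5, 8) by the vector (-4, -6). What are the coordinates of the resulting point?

Translation by (-4, -6) (homogeneous matrix [[1, 0, -4], [0, 1, -6], [0, 0, 1]]):
x' = 5 + -4 = 1
y' = 8 + -6 = 2
Result: (1, 2)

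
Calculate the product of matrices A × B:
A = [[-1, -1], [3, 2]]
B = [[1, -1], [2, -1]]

Matrix multiplication:
C[0][0] = -1×1 + -1×2 = -3
C[0][1] = -1×-1 + -1×-1 = 2
C[1][0] = 3×1 + 2×2 = 7
C[1][1] = 3×-1 + 2×-1 = -5
Result: [[-3, 2], [7, -5]]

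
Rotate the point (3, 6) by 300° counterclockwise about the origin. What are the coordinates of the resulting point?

Rotation matrix for 300°: [[cos 300°, -sin 300°], [sin 300°, cos 300°]] ≈ [[0.500000, 0.866025], [-0.866025, 0.500000]]
[[0.500000, 0.866025], [-0.866025, 0.500000]] × [3, 6]ᵀ ≈ [6.6962, 0.4019]ᵀ
Result: (6.6962, 0.4019)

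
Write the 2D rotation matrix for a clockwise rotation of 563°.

Rotation matrix formula: [[cos θ, -sin θ], [sin θ, cos θ]]
A clockwise rotation by 563° is equivalent to a counterclockwise rotation by -563°.
For θ = -563°:
cos(-563°) = -0.9205
sin(-563°) = 0.3907
Result: [[-0.9205, -0.3907], [0.3907, -0.9205]]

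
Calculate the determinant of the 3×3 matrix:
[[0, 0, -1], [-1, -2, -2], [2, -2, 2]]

Expansion along first row:
det = 0·det([[-2,-2],[-2,2]]) - 0·det([[-1,-2],[2,2]]) + -1·det([[-1,-2],[2,-2]])
    = 0·(-2·2 - -2·-2) - 0·(-1·2 - -2·2) + -1·(-1·-2 - -2·2)
    = 0·-8 - 0·2 + -1·6
    = 0 + 0 + -6 = -6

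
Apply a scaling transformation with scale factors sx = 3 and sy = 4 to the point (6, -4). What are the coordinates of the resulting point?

Scaling matrix:
[[3, 0], [0, 4]]
Result: (6 × 3, -4 × 4) = (18, -16)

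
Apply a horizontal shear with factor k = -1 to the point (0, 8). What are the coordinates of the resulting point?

Shear matrix for horizontal shear with factor k = -1:
[[1, -1], [0, 1]]
Result: (0, 8) → (-8, 8)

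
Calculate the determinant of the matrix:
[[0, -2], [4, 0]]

For a 2×2 matrix [[a, b], [c, d]], det = ad - bc
det = (0)(0) - (-2)(4) = 0 - -8 = 8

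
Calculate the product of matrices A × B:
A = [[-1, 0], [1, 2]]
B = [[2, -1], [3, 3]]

Matrix multiplication:
C[0][0] = -1×2 + 0×3 = -2
C[0][1] = -1×-1 + 0×3 = 1
C[1][0] = 1×2 + 2×3 = 8
C[1][1] = 1×-1 + 2×3 = 5
Result: [[-2, 1], [8, 5]]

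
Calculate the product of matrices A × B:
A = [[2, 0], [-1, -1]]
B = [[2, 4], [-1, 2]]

Matrix multiplication:
C[0][0] = 2×2 + 0×-1 = 4
C[0][1] = 2×4 + 0×2 = 8
C[1][0] = -1×2 + -1×-1 = -1
C[1][1] = -1×4 + -1×2 = -6
Result: [[4, 8], [-1, -6]]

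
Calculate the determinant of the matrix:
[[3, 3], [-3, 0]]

For a 2×2 matrix [[a, b], [c, d]], det = ad - bc
det = (3)(0) - (3)(-3) = 0 - -9 = 9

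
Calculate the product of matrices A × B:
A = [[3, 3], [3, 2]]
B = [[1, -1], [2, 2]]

Matrix multiplication:
C[0][0] = 3×1 + 3×2 = 9
C[0][1] = 3×-1 + 3×2 = 3
C[1][0] = 3×1 + 2×2 = 7
C[1][1] = 3×-1 + 2×2 = 1
Result: [[9, 3], [7, 1]]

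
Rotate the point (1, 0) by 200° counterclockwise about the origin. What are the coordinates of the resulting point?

Rotation matrix for 200°: [[cos 200°, -sin 200°], [sin 200°, cos 200°]] ≈ [[-0.939693, 0.342020], [-0.342020, -0.939693]]
[[-0.939693, 0.342020], [-0.342020, -0.939693]] × [1, 0]ᵀ ≈ [-0.9397, -0.3420]ᵀ
Result: (-0.9397, -0.3420)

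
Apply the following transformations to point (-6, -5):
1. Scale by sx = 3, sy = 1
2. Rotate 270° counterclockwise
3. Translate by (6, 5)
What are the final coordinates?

Step 1: Scale → (-18, -5)
Step 2: Rotate 270° → (-5, 18)
Step 3: Translate → (1, 23)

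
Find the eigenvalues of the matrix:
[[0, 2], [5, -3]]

Characteristic equation: det(A - λI) = 0
λ² - (trace)λ + (det) = 0
trace = 0 + -3 = -3, det = (0)(-3) - (2)(5) = -10
λ² - (-3)λ + (-10) = 0
λ = (-3 ± √((-3)² - 4·(-10))) / 2 = (-3 ± √49) / 2
Solving: λ = -5, 2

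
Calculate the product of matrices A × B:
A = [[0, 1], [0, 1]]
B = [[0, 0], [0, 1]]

Matrix multiplication:
C[0][0] = 0×0 + 1×0 = 0
C[0][1] = 0×0 + 1×1 = 1
C[1][0] = 0×0 + 1×0 = 0
C[1][1] = 0×0 + 1×1 = 1
Result: [[0, 1], [0, 1]]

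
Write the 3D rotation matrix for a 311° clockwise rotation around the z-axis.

Rotation matrix for clockwise 311° around z-axis:
A clockwise rotation by 311° is a counterclockwise rotation by -311°.
cos(-311°) = 0.6561, sin(-311°) = 0.7547
Result: [[0.6561, -0.7547, 0], [0.7547, 0.6561, 0], [0, 0, 1]]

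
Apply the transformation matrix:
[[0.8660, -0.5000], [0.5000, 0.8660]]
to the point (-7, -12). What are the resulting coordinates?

Matrix multiplication:
[[0.8660, -0.5000], [0.5000, 0.8660]] × [-7, -12]ᵀ
= [(0.8660)(-7) + (-0.5000)(-12), (0.5000)(-7) + (0.8660)(-12)]ᵀ
= [-0.0620, -13.8920]ᵀ
Result: (-0.0620, -13.8920)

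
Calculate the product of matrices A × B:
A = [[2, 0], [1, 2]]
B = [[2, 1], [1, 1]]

Matrix multiplication:
C[0][0] = 2×2 + 0×1 = 4
C[0][1] = 2×1 + 0×1 = 2
C[1][0] = 1×2 + 2×1 = 4
C[1][1] = 1×1 + 2×1 = 3
Result: [[4, 2], [4, 3]]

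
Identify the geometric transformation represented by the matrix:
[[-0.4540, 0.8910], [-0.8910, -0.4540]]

This matrix represents: rotation by 243° counterclockwise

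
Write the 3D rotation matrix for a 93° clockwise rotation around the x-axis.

Rotation matrix for clockwise 93° around x-axis:
A clockwise rotation by 93° is a counterclockwise rotation by -93°.
cos(-93°) = -0.0523, sin(-93°) = -0.9986
Result: [[1, 0, 0], [0, -0.0523, 0.9986], [0, -0.9986, -0.0523]]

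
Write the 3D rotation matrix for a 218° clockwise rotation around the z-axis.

Rotation matrix for clockwise 218° around z-axis:
A clockwise rotation by 218° is a counterclockwise rotation by -218°.
cos(-218°) = -0.7880, sin(-218°) = 0.6157
Result: [[-0.7880, -0.6157, 0], [0.6157, -0.7880, 0], [0, 0, 1]]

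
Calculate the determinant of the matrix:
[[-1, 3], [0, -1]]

For a 2×2 matrix [[a, b], [c, d]], det = ad - bc
det = (-1)(-1) - (3)(0) = 1 - 0 = 1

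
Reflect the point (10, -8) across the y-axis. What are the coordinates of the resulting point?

Reflection across y-axis: (10, -8) → (-10, -8)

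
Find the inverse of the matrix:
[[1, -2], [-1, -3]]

For [[a,b],[c,d]], inverse = (1/det)·[[d,-b],[-c,a]]
det = (1)(-3) - (-2)(-1) = -3 - 2 = -5
Inverse = (1/-5)·[[-3, 2], [1, 1]]
= [[3/5, -2/5], [-1/5, -1/5]]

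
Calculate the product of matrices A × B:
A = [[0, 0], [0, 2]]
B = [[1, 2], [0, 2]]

Matrix multiplication:
C[0][0] = 0×1 + 0×0 = 0
C[0][1] = 0×2 + 0×2 = 0
C[1][0] = 0×1 + 2×0 = 0
C[1][1] = 0×2 + 2×2 = 4
Result: [[0, 0], [0, 4]]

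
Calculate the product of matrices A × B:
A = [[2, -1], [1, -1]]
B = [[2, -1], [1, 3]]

Matrix multiplication:
C[0][0] = 2×2 + -1×1 = 3
C[0][1] = 2×-1 + -1×3 = -5
C[1][0] = 1×2 + -1×1 = 1
C[1][1] = 1×-1 + -1×3 = -4
Result: [[3, -5], [1, -4]]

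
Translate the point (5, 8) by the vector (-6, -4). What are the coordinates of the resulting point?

Translation by (-6, -4) (homogeneous matrix [[1, 0, -6], [0, 1, -4], [0, 0, 1]]):
x' = 5 + -6 = -1
y' = 8 + -4 = 4
Result: (-1, 4)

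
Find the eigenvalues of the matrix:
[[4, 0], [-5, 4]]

Characteristic equation: det(A - λI) = 0
λ² - (trace)λ + (det) = 0
trace = 4 + 4 = 8, det = (4)(4) - (0)(-5) = 16
λ² - (8)λ + (16) = 0
λ = (8 ± √((8)² - 4·(16))) / 2 = (8 ± √0) / 2
Solving: λ = 4, 4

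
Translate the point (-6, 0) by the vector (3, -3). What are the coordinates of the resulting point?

Translation by (3, -3) (homogeneous matrix [[1, 0, 3], [0, 1, -3], [0, 0, 1]]):
x' = -6 + 3 = -3
y' = 0 + -3 = -3
Result: (-3, -3)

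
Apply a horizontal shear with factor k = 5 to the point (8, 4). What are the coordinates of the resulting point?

Shear matrix for horizontal shear with factor k = 5:
[[1, 5], [0, 1]]
Result: (8, 4) → (28, 4)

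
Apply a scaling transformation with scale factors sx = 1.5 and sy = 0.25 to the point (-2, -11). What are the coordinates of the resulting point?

Scaling matrix:
[[1.50, 0], [0, 0.25]]
Result: (-2 × 1.5, -11 × 0.25) = (-3, -2.75)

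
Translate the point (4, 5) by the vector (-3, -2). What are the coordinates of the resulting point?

Translation by (-3, -2) (homogeneous matrix [[1, 0, -3], [0, 1, -2], [0, 0, 1]]):
x' = 4 + -3 = 1
y' = 5 + -2 = 3
Result: (1, 3)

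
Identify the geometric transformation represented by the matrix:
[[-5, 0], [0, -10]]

This matrix represents: non-uniform scaling by sx = -5, sy = -10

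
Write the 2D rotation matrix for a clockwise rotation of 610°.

Rotation matrix formula: [[cos θ, -sin θ], [sin θ, cos θ]]
A clockwise rotation by 610° is equivalent to a counterclockwise rotation by -610°.
For θ = -610°:
cos(-610°) = -0.3420
sin(-610°) = 0.9397
Result: [[-0.3420, -0.9397], [0.9397, -0.3420]]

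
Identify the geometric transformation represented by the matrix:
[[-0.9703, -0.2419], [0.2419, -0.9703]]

This matrix represents: rotation by 166° counterclockwise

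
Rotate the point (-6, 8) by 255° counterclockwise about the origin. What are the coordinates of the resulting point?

Rotation matrix for 255°: [[cos 255°, -sin 255°], [sin 255°, cos 255°]] ≈ [[-0.258819, 0.965926], [-0.965926, -0.258819]]
[[-0.258819, 0.965926], [-0.965926, -0.258819]] × [-6, 8]ᵀ ≈ [9.2803, 3.7250]ᵀ
Result: (9.2803, 3.7250)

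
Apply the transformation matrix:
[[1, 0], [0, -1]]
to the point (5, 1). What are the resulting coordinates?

Matrix multiplication:
[[1, 0], [0, -1]] × [5, 1]ᵀ
= [(1)(5) + (0)(1), (0)(5) + (-1)(1)]ᵀ
= [5, -1]ᵀ
Result: (5, -1)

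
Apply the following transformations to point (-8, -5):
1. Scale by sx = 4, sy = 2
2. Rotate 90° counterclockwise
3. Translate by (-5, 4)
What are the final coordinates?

Step 1: Scale → (-32, -10)
Step 2: Rotate 90° → (10, -32)
Step 3: Translate → (5, -28)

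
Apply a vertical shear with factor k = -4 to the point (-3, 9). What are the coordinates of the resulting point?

Shear matrix for vertical shear with factor k = -4:
[[1, 0], [-4, 1]]
Result: (-3, 9) → (-3, 21)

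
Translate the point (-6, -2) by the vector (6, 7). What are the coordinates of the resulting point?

Translation by (6, 7) (homogeneous matrix [[1, 0, 6], [0, 1, 7], [0, 0, 1]]):
x' = -6 + 6 = 0
y' = -2 + 7 = 5
Result: (0, 5)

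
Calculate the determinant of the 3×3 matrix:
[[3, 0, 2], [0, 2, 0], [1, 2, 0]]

Expansion along first row:
det = 3·det([[2,0],[2,0]]) - 0·det([[0,0],[1,0]]) + 2·det([[0,2],[1,2]])
    = 3·(2·0 - 0·2) - 0·(0·0 - 0·1) + 2·(0·2 - 2·1)
    = 3·0 - 0·0 + 2·-2
    = 0 + 0 + -4 = -4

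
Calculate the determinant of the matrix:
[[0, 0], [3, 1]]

For a 2×2 matrix [[a, b], [c, d]], det = ad - bc
det = (0)(1) - (0)(3) = 0 - 0 = 0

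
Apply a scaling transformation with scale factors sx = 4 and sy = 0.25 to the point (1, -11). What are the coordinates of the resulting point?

Scaling matrix:
[[4, 0], [0, 0.25]]
Result: (1 × 4, -11 × 0.25) = (4, -2.75)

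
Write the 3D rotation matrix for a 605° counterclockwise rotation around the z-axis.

Rotation matrix for counterclockwise 605° around z-axis:
cos(605°) = -0.4226, sin(605°) = -0.9063
Result: [[-0.4226, 0.9063, 0], [-0.9063, -0.4226, 0], [0, 0, 1]]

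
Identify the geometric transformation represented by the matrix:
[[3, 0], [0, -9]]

This matrix represents: non-uniform scaling by sx = 3, sy = -9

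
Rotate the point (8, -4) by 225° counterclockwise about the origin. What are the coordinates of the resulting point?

Rotation matrix for 225°: [[cos 225°, -sin 225°], [sin 225°, cos 225°]] ≈ [[-0.707107, 0.707107], [-0.707107, -0.707107]]
[[-0.707107, 0.707107], [-0.707107, -0.707107]] × [8, -4]ᵀ ≈ [-8.4853, -2.8284]ᵀ
Result: (-8.4853, -2.8284)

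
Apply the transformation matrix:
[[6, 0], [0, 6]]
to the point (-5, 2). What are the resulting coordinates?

Matrix multiplication:
[[6, 0], [0, 6]] × [-5, 2]ᵀ
= [(6)(-5) + (0)(2), (0)(-5) + (6)(2)]ᵀ
= [-30, 12]ᵀ
Result: (-30, 12)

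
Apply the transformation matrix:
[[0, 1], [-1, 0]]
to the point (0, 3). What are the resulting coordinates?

Matrix multiplication:
[[0, 1], [-1, 0]] × [0, 3]ᵀ
= [(0)(0) + (1)(3), (-1)(0) + (0)(3)]ᵀ
= [3, 0]ᵀ
Result: (3, 0)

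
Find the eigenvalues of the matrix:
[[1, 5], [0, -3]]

Characteristic equation: det(A - λI) = 0
λ² - (trace)λ + (det) = 0
trace = 1 + -3 = -2, det = (1)(-3) - (5)(0) = -3
λ² - (-2)λ + (-3) = 0
λ = (-2 ± √((-2)² - 4·(-3))) / 2 = (-2 ± √16) / 2
Solving: λ = -3, 1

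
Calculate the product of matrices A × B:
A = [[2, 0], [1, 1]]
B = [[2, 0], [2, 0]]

Matrix multiplication:
C[0][0] = 2×2 + 0×2 = 4
C[0][1] = 2×0 + 0×0 = 0
C[1][0] = 1×2 + 1×2 = 4
C[1][1] = 1×0 + 1×0 = 0
Result: [[4, 0], [4, 0]]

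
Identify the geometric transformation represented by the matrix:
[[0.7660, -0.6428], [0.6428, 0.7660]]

This matrix represents: rotation by 40° counterclockwise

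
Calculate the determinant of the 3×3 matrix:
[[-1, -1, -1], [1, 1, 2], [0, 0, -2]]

Expansion along first row:
det = -1·det([[1,2],[0,-2]]) - -1·det([[1,2],[0,-2]]) + -1·det([[1,1],[0,0]])
    = -1·(1·-2 - 2·0) - -1·(1·-2 - 2·0) + -1·(1·0 - 1·0)
    = -1·-2 - -1·-2 + -1·0
    = 2 + -2 + 0 = 0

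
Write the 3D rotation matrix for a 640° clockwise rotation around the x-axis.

Rotation matrix for clockwise 640° around x-axis:
A clockwise rotation by 640° is a counterclockwise rotation by -640°.
cos(-640°) = 0.1736, sin(-640°) = 0.9848
Result: [[1, 0, 0], [0, 0.1736, -0.9848], [0, 0.9848, 0.1736]]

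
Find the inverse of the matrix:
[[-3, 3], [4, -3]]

For [[a,b],[c,d]], inverse = (1/det)·[[d,-b],[-c,a]]
det = (-3)(-3) - (3)(4) = 9 - 12 = -3
Inverse = (1/-3)·[[-3, -3], [-4, -3]]
= [[1, 1], [4/3, 1]]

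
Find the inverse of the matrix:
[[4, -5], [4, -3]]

For [[a,b],[c,d]], inverse = (1/det)·[[d,-b],[-c,a]]
det = (4)(-3) - (-5)(4) = -12 - -20 = 8
Inverse = (1/8)·[[-3, 5], [-4, 4]]
= [[-3/8, 5/8], [-1/2, 1/2]]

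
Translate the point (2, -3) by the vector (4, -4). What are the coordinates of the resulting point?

Translation by (4, -4) (homogeneous matrix [[1, 0, 4], [0, 1, -4], [0, 0, 1]]):
x' = 2 + 4 = 6
y' = -3 + -4 = -7
Result: (6, -7)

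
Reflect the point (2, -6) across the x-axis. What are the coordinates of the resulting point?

Reflection across x-axis: (2, -6) → (2, 6)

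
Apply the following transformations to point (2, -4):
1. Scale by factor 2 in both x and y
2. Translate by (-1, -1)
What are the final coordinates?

Step 1: Scale (2, -4) by 2 → (4, -8)
Step 2: Translate by (-1, -1) → (3, -9)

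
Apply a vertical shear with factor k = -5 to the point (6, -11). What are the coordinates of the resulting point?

Shear matrix for vertical shear with factor k = -5:
[[1, 0], [-5, 1]]
Result: (6, -11) → (6, -41)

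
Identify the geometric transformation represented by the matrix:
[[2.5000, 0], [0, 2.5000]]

This matrix represents: uniform scaling by factor 2.5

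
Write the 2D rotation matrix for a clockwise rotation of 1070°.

Rotation matrix formula: [[cos θ, -sin θ], [sin θ, cos θ]]
A clockwise rotation by 1070° is equivalent to a counterclockwise rotation by -1070°.
For θ = -1070°:
cos(-1070°) = 0.9848
sin(-1070°) = 0.1736
Result: [[0.9848, -0.1736], [0.1736, 0.9848]]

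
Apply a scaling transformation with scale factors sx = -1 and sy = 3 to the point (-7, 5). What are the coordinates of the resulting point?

Scaling matrix:
[[-1, 0], [0, 3]]
Result: (-7 × -1, 5 × 3) = (7, 15)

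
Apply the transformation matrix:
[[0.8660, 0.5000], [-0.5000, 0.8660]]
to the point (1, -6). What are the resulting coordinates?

Matrix multiplication:
[[0.8660, 0.5000], [-0.5000, 0.8660]] × [1, -6]ᵀ
= [(0.8660)(1) + (0.5000)(-6), (-0.5000)(1) + (0.8660)(-6)]ᵀ
= [-2.1340, -5.6960]ᵀ
Result: (-2.1340, -5.6960)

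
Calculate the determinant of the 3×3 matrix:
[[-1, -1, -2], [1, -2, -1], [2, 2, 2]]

Expansion along first row:
det = -1·det([[-2,-1],[2,2]]) - -1·det([[1,-1],[2,2]]) + -2·det([[1,-2],[2,2]])
    = -1·(-2·2 - -1·2) - -1·(1·2 - -1·2) + -2·(1·2 - -2·2)
    = -1·-2 - -1·4 + -2·6
    = 2 + 4 + -12 = -6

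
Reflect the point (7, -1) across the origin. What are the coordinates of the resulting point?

Reflection across origin: (7, -1) → (-7, 1)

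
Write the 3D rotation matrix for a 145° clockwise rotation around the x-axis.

Rotation matrix for clockwise 145° around x-axis:
A clockwise rotation by 145° is a counterclockwise rotation by -145°.
cos(-145°) = -0.8192, sin(-145°) = -0.5736
Result: [[1, 0, 0], [0, -0.8192, 0.5736], [0, -0.5736, -0.8192]]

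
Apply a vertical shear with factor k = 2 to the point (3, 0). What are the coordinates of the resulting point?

Shear matrix for vertical shear with factor k = 2:
[[1, 0], [2, 1]]
Result: (3, 0) → (3, 6)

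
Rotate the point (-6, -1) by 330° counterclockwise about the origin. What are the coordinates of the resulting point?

Rotation matrix for 330°: [[cos 330°, -sin 330°], [sin 330°, cos 330°]] ≈ [[0.866025, 0.500000], [-0.500000, 0.866025]]
[[0.866025, 0.500000], [-0.500000, 0.866025]] × [-6, -1]ᵀ ≈ [-5.6962, 2.1340]ᵀ
Result: (-5.6962, 2.1340)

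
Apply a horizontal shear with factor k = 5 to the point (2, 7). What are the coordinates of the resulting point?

Shear matrix for horizontal shear with factor k = 5:
[[1, 5], [0, 1]]
Result: (2, 7) → (37, 7)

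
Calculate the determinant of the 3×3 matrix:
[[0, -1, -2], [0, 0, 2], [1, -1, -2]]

Expansion along first row:
det = 0·det([[0,2],[-1,-2]]) - -1·det([[0,2],[1,-2]]) + -2·det([[0,0],[1,-1]])
    = 0·(0·-2 - 2·-1) - -1·(0·-2 - 2·1) + -2·(0·-1 - 0·1)
    = 0·2 - -1·-2 + -2·0
    = 0 + -2 + 0 = -2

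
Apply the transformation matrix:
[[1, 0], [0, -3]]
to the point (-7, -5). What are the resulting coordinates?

Matrix multiplication:
[[1, 0], [0, -3]] × [-7, -5]ᵀ
= [(1)(-7) + (0)(-5), (0)(-7) + (-3)(-5)]ᵀ
= [-7, 15]ᵀ
Result: (-7, 15)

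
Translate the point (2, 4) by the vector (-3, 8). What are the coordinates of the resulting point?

Translation by (-3, 8) (homogeneous matrix [[1, 0, -3], [0, 1, 8], [0, 0, 1]]):
x' = 2 + -3 = -1
y' = 4 + 8 = 12
Result: (-1, 12)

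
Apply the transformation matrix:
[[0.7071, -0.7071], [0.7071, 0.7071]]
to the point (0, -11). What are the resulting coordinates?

Matrix multiplication:
[[0.7071, -0.7071], [0.7071, 0.7071]] × [0, -11]ᵀ
= [(0.7071)(0) + (-0.7071)(-11), (0.7071)(0) + (0.7071)(-11)]ᵀ
= [7.7781, -7.7781]ᵀ
Result: (7.7781, -7.7781)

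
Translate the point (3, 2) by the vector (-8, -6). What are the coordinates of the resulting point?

Translation by (-8, -6) (homogeneous matrix [[1, 0, -8], [0, 1, -6], [0, 0, 1]]):
x' = 3 + -8 = -5
y' = 2 + -6 = -4
Result: (-5, -4)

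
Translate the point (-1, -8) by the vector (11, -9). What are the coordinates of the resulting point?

Translation by (11, -9) (homogeneous matrix [[1, 0, 11], [0, 1, -9], [0, 0, 1]]):
x' = -1 + 11 = 10
y' = -8 + -9 = -17
Result: (10, -17)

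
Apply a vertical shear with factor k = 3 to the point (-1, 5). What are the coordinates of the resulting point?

Shear matrix for vertical shear with factor k = 3:
[[1, 0], [3, 1]]
Result: (-1, 5) → (-1, 2)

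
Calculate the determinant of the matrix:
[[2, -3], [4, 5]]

For a 2×2 matrix [[a, b], [c, d]], det = ad - bc
det = (2)(5) - (-3)(4) = 10 - -12 = 22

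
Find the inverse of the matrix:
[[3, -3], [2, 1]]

For [[a,b],[c,d]], inverse = (1/det)·[[d,-b],[-c,a]]
det = (3)(1) - (-3)(2) = 3 - -6 = 9
Inverse = (1/9)·[[1, 3], [-2, 3]]
= [[1/9, 1/3], [-2/9, 1/3]]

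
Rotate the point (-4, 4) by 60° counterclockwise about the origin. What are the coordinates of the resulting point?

Rotation matrix for 60°: [[cos 60°, -sin 60°], [sin 60°, cos 60°]] ≈ [[0.500000, -0.866025], [0.866025, 0.500000]]
[[0.500000, -0.866025], [0.866025, 0.500000]] × [-4, 4]ᵀ ≈ [-5.4641, -1.4641]ᵀ
Result: (-5.4641, -1.4641)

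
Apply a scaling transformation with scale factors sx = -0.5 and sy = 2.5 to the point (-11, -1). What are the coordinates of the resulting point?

Scaling matrix:
[[-0.50, 0], [0, 2.50]]
Result: (-11 × -0.5, -1 × 2.5) = (5.5, -2.5)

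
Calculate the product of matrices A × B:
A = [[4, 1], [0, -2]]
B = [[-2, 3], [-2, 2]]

Matrix multiplication:
C[0][0] = 4×-2 + 1×-2 = -10
C[0][1] = 4×3 + 1×2 = 14
C[1][0] = 0×-2 + -2×-2 = 4
C[1][1] = 0×3 + -2×2 = -4
Result: [[-10, 14], [4, -4]]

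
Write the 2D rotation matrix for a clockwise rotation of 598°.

Rotation matrix formula: [[cos θ, -sin θ], [sin θ, cos θ]]
A clockwise rotation by 598° is equivalent to a counterclockwise rotation by -598°.
For θ = -598°:
cos(-598°) = -0.5299
sin(-598°) = 0.8480
Result: [[-0.5299, -0.8480], [0.8480, -0.5299]]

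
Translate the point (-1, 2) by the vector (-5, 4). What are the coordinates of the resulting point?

Translation by (-5, 4) (homogeneous matrix [[1, 0, -5], [0, 1, 4], [0, 0, 1]]):
x' = -1 + -5 = -6
y' = 2 + 4 = 6
Result: (-6, 6)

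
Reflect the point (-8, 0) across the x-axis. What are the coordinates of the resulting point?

Reflection across x-axis: (-8, 0) → (-8, 0)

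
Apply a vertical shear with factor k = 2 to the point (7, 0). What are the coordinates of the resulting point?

Shear matrix for vertical shear with factor k = 2:
[[1, 0], [2, 1]]
Result: (7, 0) → (7, 14)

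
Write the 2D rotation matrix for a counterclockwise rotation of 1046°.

Rotation matrix formula: [[cos θ, -sin θ], [sin θ, cos θ]]
For θ = 1046°:
cos(1046°) = 0.8290
sin(1046°) = -0.5592
Result: [[0.8290, 0.5592], [-0.5592, 0.8290]]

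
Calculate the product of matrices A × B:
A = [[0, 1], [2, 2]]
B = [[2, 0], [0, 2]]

Matrix multiplication:
C[0][0] = 0×2 + 1×0 = 0
C[0][1] = 0×0 + 1×2 = 2
C[1][0] = 2×2 + 2×0 = 4
C[1][1] = 2×0 + 2×2 = 4
Result: [[0, 2], [4, 4]]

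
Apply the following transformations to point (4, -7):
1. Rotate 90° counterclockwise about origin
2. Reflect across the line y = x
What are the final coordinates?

Step 1: Rotate 90° → (7, 4)
Step 2: Reflect across line y = x → (4, 7)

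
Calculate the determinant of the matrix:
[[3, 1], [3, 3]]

For a 2×2 matrix [[a, b], [c, d]], det = ad - bc
det = (3)(3) - (1)(3) = 9 - 3 = 6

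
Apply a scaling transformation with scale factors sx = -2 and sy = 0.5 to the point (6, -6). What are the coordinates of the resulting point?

Scaling matrix:
[[-2, 0], [0, 0.50]]
Result: (6 × -2, -6 × 0.5) = (-12, -3)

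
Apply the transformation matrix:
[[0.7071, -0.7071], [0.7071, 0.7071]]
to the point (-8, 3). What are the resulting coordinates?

Matrix multiplication:
[[0.7071, -0.7071], [0.7071, 0.7071]] × [-8, 3]ᵀ
= [(0.7071)(-8) + (-0.7071)(3), (0.7071)(-8) + (0.7071)(3)]ᵀ
= [-7.7781, -3.5355]ᵀ
Result: (-7.7781, -3.5355)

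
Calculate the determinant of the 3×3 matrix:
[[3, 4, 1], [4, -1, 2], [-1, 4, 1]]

Expansion along first row:
det = 3·det([[-1,2],[4,1]]) - 4·det([[4,2],[-1,1]]) + 1·det([[4,-1],[-1,4]])
    = 3·(-1·1 - 2·4) - 4·(4·1 - 2·-1) + 1·(4·4 - -1·-1)
    = 3·-9 - 4·6 + 1·15
    = -27 + -24 + 15 = -36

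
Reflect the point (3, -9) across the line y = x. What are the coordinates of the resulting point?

Reflection across line y = x: (3, -9) → (-9, 3)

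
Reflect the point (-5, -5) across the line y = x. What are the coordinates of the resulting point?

Reflection across line y = x: (-5, -5) → (-5, -5)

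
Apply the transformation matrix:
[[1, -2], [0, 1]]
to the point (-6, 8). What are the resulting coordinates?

Matrix multiplication:
[[1, -2], [0, 1]] × [-6, 8]ᵀ
= [(1)(-6) + (-2)(8), (0)(-6) + (1)(8)]ᵀ
= [-22, 8]ᵀ
Result: (-22, 8)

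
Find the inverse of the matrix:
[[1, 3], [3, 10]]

For [[a,b],[c,d]], inverse = (1/det)·[[d,-b],[-c,a]]
det = (1)(10) - (3)(3) = 10 - 9 = 1
Inverse = [[10, -3], [-3, 1]]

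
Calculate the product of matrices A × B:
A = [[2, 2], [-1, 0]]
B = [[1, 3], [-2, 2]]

Matrix multiplication:
C[0][0] = 2×1 + 2×-2 = -2
C[0][1] = 2×3 + 2×2 = 10
C[1][0] = -1×1 + 0×-2 = -1
C[1][1] = -1×3 + 0×2 = -3
Result: [[-2, 10], [-1, -3]]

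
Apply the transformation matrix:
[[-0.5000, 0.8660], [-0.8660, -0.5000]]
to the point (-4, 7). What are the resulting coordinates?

Matrix multiplication:
[[-0.5000, 0.8660], [-0.8660, -0.5000]] × [-4, 7]ᵀ
= [(-0.5000)(-4) + (0.8660)(7), (-0.8660)(-4) + (-0.5000)(7)]ᵀ
= [8.0620, -0.0360]ᵀ
Result: (8.0620, -0.0360)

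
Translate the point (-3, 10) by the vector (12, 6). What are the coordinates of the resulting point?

Translation by (12, 6) (homogeneous matrix [[1, 0, 12], [0, 1, 6], [0, 0, 1]]):
x' = -3 + 12 = 9
y' = 10 + 6 = 16
Result: (9, 16)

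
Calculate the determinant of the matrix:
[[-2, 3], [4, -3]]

For a 2×2 matrix [[a, b], [c, d]], det = ad - bc
det = (-2)(-3) - (3)(4) = 6 - 12 = -6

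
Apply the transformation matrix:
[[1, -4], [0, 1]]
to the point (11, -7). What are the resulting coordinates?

Matrix multiplication:
[[1, -4], [0, 1]] × [11, -7]ᵀ
= [(1)(11) + (-4)(-7), (0)(11) + (1)(-7)]ᵀ
= [39, -7]ᵀ
Result: (39, -7)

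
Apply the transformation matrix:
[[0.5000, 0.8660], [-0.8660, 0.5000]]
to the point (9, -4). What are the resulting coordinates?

Matrix multiplication:
[[0.5000, 0.8660], [-0.8660, 0.5000]] × [9, -4]ᵀ
= [(0.5000)(9) + (0.8660)(-4), (-0.8660)(9) + (0.5000)(-4)]ᵀ
= [1.0360, -9.7940]ᵀ
Result: (1.0360, -9.7940)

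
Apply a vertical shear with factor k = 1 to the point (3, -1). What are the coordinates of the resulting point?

Shear matrix for vertical shear with factor k = 1:
[[1, 0], [1, 1]]
Result: (3, -1) → (3, 2)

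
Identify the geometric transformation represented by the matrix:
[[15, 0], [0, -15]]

This matrix represents: non-uniform scaling by sx = 15, sy = -15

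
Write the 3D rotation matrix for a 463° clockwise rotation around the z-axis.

Rotation matrix for clockwise 463° around z-axis:
A clockwise rotation by 463° is a counterclockwise rotation by -463°.
cos(-463°) = -0.2250, sin(-463°) = -0.9744
Result: [[-0.2250, 0.9744, 0], [-0.9744, -0.2250, 0], [0, 0, 1]]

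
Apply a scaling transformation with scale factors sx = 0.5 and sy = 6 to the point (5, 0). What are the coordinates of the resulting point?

Scaling matrix:
[[0.50, 0], [0, 6]]
Result: (5 × 0.5, 0 × 6) = (2.5, 0)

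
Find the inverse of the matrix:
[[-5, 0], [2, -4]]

For [[a,b],[c,d]], inverse = (1/det)·[[d,-b],[-c,a]]
det = (-5)(-4) - (0)(2) = 20 - 0 = 20
Inverse = (1/20)·[[-4, 0], [-2, -5]]
= [[-1/5, 0], [-1/10, -1/4]]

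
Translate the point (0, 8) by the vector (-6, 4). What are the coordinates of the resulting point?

Translation by (-6, 4) (homogeneous matrix [[1, 0, -6], [0, 1, 4], [0, 0, 1]]):
x' = 0 + -6 = -6
y' = 8 + 4 = 12
Result: (-6, 12)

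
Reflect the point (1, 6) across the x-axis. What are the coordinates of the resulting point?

Reflection across x-axis: (1, 6) → (1, -6)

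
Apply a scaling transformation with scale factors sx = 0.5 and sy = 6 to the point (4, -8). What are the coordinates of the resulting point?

Scaling matrix:
[[0.50, 0], [0, 6]]
Result: (4 × 0.5, -8 × 6) = (2, -48)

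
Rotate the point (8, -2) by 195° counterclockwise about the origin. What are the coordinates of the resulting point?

Rotation matrix for 195°: [[cos 195°, -sin 195°], [sin 195°, cos 195°]] ≈ [[-0.965926, 0.258819], [-0.258819, -0.965926]]
[[-0.965926, 0.258819], [-0.258819, -0.965926]] × [8, -2]ᵀ ≈ [-8.2450, -0.1387]ᵀ
Result: (-8.2450, -0.1387)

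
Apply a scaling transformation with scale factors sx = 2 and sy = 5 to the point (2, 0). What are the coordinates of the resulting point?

Scaling matrix:
[[2, 0], [0, 5]]
Result: (2 × 2, 0 × 5) = (4, 0)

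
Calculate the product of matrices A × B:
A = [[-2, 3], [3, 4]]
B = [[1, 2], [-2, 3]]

Matrix multiplication:
C[0][0] = -2×1 + 3×-2 = -8
C[0][1] = -2×2 + 3×3 = 5
C[1][0] = 3×1 + 4×-2 = -5
C[1][1] = 3×2 + 4×3 = 18
Result: [[-8, 5], [-5, 18]]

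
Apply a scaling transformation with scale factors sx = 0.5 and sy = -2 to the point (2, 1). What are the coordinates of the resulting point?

Scaling matrix:
[[0.50, 0], [0, -2]]
Result: (2 × 0.5, 1 × -2) = (1, -2)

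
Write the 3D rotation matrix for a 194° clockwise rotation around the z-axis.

Rotation matrix for clockwise 194° around z-axis:
A clockwise rotation by 194° is a counterclockwise rotation by -194°.
cos(-194°) = -0.9703, sin(-194°) = 0.2419
Result: [[-0.9703, -0.2419, 0], [0.2419, -0.9703, 0], [0, 0, 1]]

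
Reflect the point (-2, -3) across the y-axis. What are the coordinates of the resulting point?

Reflection across y-axis: (-2, -3) → (2, -3)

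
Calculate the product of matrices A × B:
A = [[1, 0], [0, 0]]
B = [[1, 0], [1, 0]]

Matrix multiplication:
C[0][0] = 1×1 + 0×1 = 1
C[0][1] = 1×0 + 0×0 = 0
C[1][0] = 0×1 + 0×1 = 0
C[1][1] = 0×0 + 0×0 = 0
Result: [[1, 0], [0, 0]]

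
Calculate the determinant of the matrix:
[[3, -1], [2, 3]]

For a 2×2 matrix [[a, b], [c, d]], det = ad - bc
det = (3)(3) - (-1)(2) = 9 - -2 = 11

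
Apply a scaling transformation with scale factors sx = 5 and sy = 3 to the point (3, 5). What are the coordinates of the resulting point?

Scaling matrix:
[[5, 0], [0, 3]]
Result: (3 × 5, 5 × 3) = (15, 15)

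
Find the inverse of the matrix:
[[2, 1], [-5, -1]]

For [[a,b],[c,d]], inverse = (1/det)·[[d,-b],[-c,a]]
det = (2)(-1) - (1)(-5) = -2 - -5 = 3
Inverse = (1/3)·[[-1, -1], [5, 2]]
= [[-1/3, -1/3], [5/3, 2/3]]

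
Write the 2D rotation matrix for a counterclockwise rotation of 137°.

Rotation matrix formula: [[cos θ, -sin θ], [sin θ, cos θ]]
For θ = 137°:
cos(137°) = -0.7314
sin(137°) = 0.6820
Result: [[-0.7314, -0.6820], [0.6820, -0.7314]]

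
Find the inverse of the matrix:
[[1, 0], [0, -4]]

For [[a,b],[c,d]], inverse = (1/det)·[[d,-b],[-c,a]]
det = (1)(-4) - (0)(0) = -4 - 0 = -4
Inverse = (1/-4)·[[-4, 0], [0, 1]]
= [[1, 0], [0, -1/4]]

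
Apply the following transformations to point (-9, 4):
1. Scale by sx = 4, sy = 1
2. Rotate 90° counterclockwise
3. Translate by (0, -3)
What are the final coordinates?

Step 1: Scale → (-36, 4)
Step 2: Rotate 90° → (-4, -36)
Step 3: Translate → (-4, -39)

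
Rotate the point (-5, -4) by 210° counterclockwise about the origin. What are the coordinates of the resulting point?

Rotation matrix for 210°: [[cos 210°, -sin 210°], [sin 210°, cos 210°]] ≈ [[-0.866025, 0.500000], [-0.500000, -0.866025]]
[[-0.866025, 0.500000], [-0.500000, -0.866025]] × [-5, -4]ᵀ ≈ [2.3301, 5.9641]ᵀ
Result: (2.3301, 5.9641)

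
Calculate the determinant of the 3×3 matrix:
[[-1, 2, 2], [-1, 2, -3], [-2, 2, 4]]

Expansion along first row:
det = -1·det([[2,-3],[2,4]]) - 2·det([[-1,-3],[-2,4]]) + 2·det([[-1,2],[-2,2]])
    = -1·(2·4 - -3·2) - 2·(-1·4 - -3·-2) + 2·(-1·2 - 2·-2)
    = -1·14 - 2·-10 + 2·2
    = -14 + 20 + 4 = 10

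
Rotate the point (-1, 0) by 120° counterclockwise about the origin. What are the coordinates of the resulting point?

Rotation matrix for 120°: [[cos 120°, -sin 120°], [sin 120°, cos 120°]] ≈ [[-0.500000, -0.866025], [0.866025, -0.500000]]
[[-0.500000, -0.866025], [0.866025, -0.500000]] × [-1, 0]ᵀ ≈ [0.5000, -0.8660]ᵀ
Result: (0.5000, -0.8660)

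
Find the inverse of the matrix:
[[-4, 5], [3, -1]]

For [[a,b],[c,d]], inverse = (1/det)·[[d,-b],[-c,a]]
det = (-4)(-1) - (5)(3) = 4 - 15 = -11
Inverse = (1/-11)·[[-1, -5], [-3, -4]]
= [[1/11, 5/11], [3/11, 4/11]]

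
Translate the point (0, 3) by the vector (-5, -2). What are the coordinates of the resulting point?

Translation by (-5, -2) (homogeneous matrix [[1, 0, -5], [0, 1, -2], [0, 0, 1]]):
x' = 0 + -5 = -5
y' = 3 + -2 = 1
Result: (-5, 1)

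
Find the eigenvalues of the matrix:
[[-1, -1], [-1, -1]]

Characteristic equation: det(A - λI) = 0
λ² - (trace)λ + (det) = 0
trace = -1 + -1 = -2, det = (-1)(-1) - (-1)(-1) = 0
λ² - (-2)λ + (0) = 0
λ = (-2 ± √((-2)² - 4·(0))) / 2 = (-2 ± √4) / 2
Solving: λ = -2, 0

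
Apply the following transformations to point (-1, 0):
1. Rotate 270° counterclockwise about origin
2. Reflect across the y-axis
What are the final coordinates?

Step 1: Rotate 270° → (0, 1)
Step 2: Reflect across y-axis → (0, 1)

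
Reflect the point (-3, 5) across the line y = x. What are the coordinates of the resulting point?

Reflection across line y = x: (-3, 5) → (5, -3)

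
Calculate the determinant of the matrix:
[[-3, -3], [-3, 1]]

For a 2×2 matrix [[a, b], [c, d]], det = ad - bc
det = (-3)(1) - (-3)(-3) = -3 - 9 = -12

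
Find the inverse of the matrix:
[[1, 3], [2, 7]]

For [[a,b],[c,d]], inverse = (1/det)·[[d,-b],[-c,a]]
det = (1)(7) - (3)(2) = 7 - 6 = 1
Inverse = [[7, -3], [-2, 1]]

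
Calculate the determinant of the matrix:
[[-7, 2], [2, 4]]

For a 2×2 matrix [[a, b], [c, d]], det = ad - bc
det = (-7)(4) - (2)(2) = -28 - 4 = -32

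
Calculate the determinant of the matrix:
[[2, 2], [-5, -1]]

For a 2×2 matrix [[a, b], [c, d]], det = ad - bc
det = (2)(-1) - (2)(-5) = -2 - -10 = 8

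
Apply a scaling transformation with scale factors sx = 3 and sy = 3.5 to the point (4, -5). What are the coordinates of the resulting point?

Scaling matrix:
[[3, 0], [0, 3.50]]
Result: (4 × 3, -5 × 3.5) = (12, -17.5)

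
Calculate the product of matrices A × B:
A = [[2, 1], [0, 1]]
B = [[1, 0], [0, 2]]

Matrix multiplication:
C[0][0] = 2×1 + 1×0 = 2
C[0][1] = 2×0 + 1×2 = 2
C[1][0] = 0×1 + 1×0 = 0
C[1][1] = 0×0 + 1×2 = 2
Result: [[2, 2], [0, 2]]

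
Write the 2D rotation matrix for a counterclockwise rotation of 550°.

Rotation matrix formula: [[cos θ, -sin θ], [sin θ, cos θ]]
For θ = 550°:
cos(550°) = -0.9848
sin(550°) = -0.1736
Result: [[-0.9848, 0.1736], [-0.1736, -0.9848]]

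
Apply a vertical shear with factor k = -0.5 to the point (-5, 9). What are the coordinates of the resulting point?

Shear matrix for vertical shear with factor k = -0.5:
[[1, 0], [-0.50, 1]]
Result: (-5, 9) → (-5, 11.5)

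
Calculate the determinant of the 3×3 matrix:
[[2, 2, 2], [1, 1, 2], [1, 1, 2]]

Expansion along first row:
det = 2·det([[1,2],[1,2]]) - 2·det([[1,2],[1,2]]) + 2·det([[1,1],[1,1]])
    = 2·(1·2 - 2·1) - 2·(1·2 - 2·1) + 2·(1·1 - 1·1)
    = 2·0 - 2·0 + 2·0
    = 0 + 0 + 0 = 0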